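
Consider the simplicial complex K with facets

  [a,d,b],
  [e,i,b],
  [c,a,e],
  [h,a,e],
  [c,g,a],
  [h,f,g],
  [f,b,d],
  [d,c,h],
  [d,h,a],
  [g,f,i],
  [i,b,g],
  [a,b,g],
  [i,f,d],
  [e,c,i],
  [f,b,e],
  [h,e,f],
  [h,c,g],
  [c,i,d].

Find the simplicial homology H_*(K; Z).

We work with the vertex ordering a < b < c < d < e < f < g < h < i. The simplices of K, each written with vertices in increasing order, are:

  0-simplices (9): a, b, c, d, e, f, g, h, i
  1-simplices (27): ab, ac, ad, ae, ag, ah, bd, be, bf, bg, bi, cd, ce, cg, ch, ci, df, dh, di, ef, eh, ei, fg, fh, fi, gh, gi
  2-simplices (18): abd, abg, ace, acg, adh, aeh, bdf, bef, bei, bgi, cdh, cdi, cei, cgh, dfi, efh, fgh, fgi

giving chain groups C_0 ≅ Z^9, C_1 ≅ Z^27, C_2 ≅ Z^18.

The boundary map ∂_1: C_1 → C_0 is given by ∂[p,q] = [q] − [p]. For instance
  ∂bg = g − b.
The 9×27 boundary matrix has rank 8 and Smith normal form diag(1,1,1,1,1,1,1,1).

∂_2: C_2 → C_1 sends each 2-simplex [p,q,r] to [q,r] − [p,r] + [p,q]. For instance
  ∂cdh = dh − ch + cd,
  ∂abd = bd − ad + ab.
As a 27×18 matrix over Z this has rank 18, with invariant factors (1,1,1,1,1,1,1,1,1,1,1,1,1,1,1,1,1,2).

Computing H_k = (kernel of ∂_k) / (image of ∂_{k+1}):

  H_0: rank C_0 − rank ∂_1 = 9 − 8 = 1, and the invariant factors of ∂_1 are all 1, so H_0 ≅ Z.
  H_1: rank ker ∂_1 − rank ∂_2 = (27 − 8) − 18 = 1, and ∂_2 has invariant factor 2 > 1, so H_1 ≅ Z ⊕ Z/2Z.
  H_2: rank ker ∂_2 − rank ∂_3 = (18 − 18) − 0 = 0, and there is no ∂_3, so H_2 ≅ 0.

H_0 = Z,  H_1 = Z ⊕ Z/2Z,  H_2 = 0.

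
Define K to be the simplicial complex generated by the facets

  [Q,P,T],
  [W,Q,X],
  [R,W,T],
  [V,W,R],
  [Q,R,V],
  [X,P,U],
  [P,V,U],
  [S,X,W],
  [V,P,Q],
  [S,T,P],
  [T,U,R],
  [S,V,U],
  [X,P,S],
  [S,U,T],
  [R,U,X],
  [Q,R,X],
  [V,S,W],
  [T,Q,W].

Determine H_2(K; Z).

We work with the vertex ordering P < Q < R < S < T < U < V < W < X. The simplices of K, each written with vertices in increasing order, are:

  0-simplices (9): P, Q, R, S, T, U, V, W, X
  1-simplices (27): PQ, PS, PT, PU, PV, PX, QR, QT, QV, QW, QX, RT, RU, RV, RW, RX, ST, SU, SV, SW, SX, TU, TW, UV, UX, VW, WX
  2-simplices (18): PQT, PQV, PST, PSX, PUV, PUX, QRV, QRX, QTW, QWX, RTU, RTW, RUX, RVW, STU, SUV, SVW, SWX

so the chain groups are C_0 ≅ Z^9, C_1 ≅ Z^27, C_2 ≅ Z^18.

Boundary ∂_1: C_1 → C_0 is given by ∂[p,q] = [q] − [p].
This gives a 9×27 integer matrix of rank 8; reducing to Smith normal form yields diagonal entries (1,1,1,1,1,1,1,1).

The boundary map ∂_2: C_2 → C_1 sends each 2-simplex [p,q,r] to [q,r] − [p,r] + [p,q]. For instance
  ∂PUX = UX − PX + PU,
  ∂PQT = QT − PT + PQ.
The resulting 27×18 matrix has rank 18, and its Smith normal form has invariant factors (1,1,1,1,1,1,1,1,1,1,1,1,1,1,1,1,1,2).

From H_k ≅ ker(∂_k) / im(∂_{k+1}) we obtain:

  H_2: rank ker ∂_2 − rank ∂_3 = (18 − 18) − 0 = 0, and there is no ∂_3, so H_2 = 0.

(K is a triangulation of the Klein bottle.)

H_2 = 0.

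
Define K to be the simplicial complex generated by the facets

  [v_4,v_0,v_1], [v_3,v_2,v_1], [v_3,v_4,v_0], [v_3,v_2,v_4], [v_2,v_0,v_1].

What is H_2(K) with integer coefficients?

H_2 = 0.

Take the total order v_0 < v_1 < v_2 < v_3 < v_4 on the vertex set. Then K (dimension 2) consists of the simplices:

  0-simplices (5): [v_0], [v_1], [v_2], [v_3], [v_4]
  1-simplices (10): [v_0,v_1], [v_0,v_2], [v_0,v_3], [v_0,v_4], [v_1,v_2], [v_1,v_3], [v_1,v_4], [v_2,v_3], [v_2,v_4], [v_3,v_4]
  2-simplices (5): [v_0,v_1,v_2], [v_0,v_1,v_4], [v_0,v_3,v_4], [v_1,v_2,v_3], [v_2,v_3,v_4]

so the chain groups are C_0 ≅ Z^5, C_1 ≅ Z^10, C_2 ≅ Z^5.

∂_1: C_1 → C_0 sends each edge [p,q] (with p < q) to q − p. For instance
  ∂[v_0,v_3] = [v_3] − [v_0].
This gives a 5×10 integer matrix of rank 4; reducing to Smith normal form yields diagonal entries (1,1,1,1).

The boundary map ∂_2: C_2 → C_1 maps a triangle to the signed sum of its edges. For instance
  ∂[v_1,v_2,v_3] = [v_2,v_3] − [v_1,v_3] + [v_1,v_2],
  ∂[v_0,v_1,v_2] = [v_1,v_2] − [v_0,v_2] + [v_0,v_1].
The 10×5 boundary matrix has rank 5 and Smith normal form diag(1,1,1,1,1).

Now H_k = ker ∂_k / im ∂_{k+1}, so:

  H_2: rank ker ∂_2 − rank ∂_3 = (5 − 5) − 0 = 0, and there is no ∂_3, so H_2 ≅ 0.

(K is a triangulation of the Möbius band.)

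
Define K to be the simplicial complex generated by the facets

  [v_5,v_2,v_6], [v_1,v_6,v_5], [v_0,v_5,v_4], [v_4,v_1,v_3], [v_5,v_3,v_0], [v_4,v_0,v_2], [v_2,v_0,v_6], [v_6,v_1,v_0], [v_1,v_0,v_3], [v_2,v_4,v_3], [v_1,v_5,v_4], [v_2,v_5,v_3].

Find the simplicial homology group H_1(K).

We work with the vertex ordering v_0 < v_1 < v_2 < v_3 < v_4 < v_5 < v_6. The simplices of K, each written with vertices in increasing order, are:

  0-simplices (7): [v_0], [v_1], [v_2], [v_3], [v_4], [v_5], [v_6]
  1-simplices (18): (18 of them)
  2-simplices (12): (12 of them)

so the chain groups are C_0 ≅ Z^7, C_1 ≅ Z^18, C_2 ≅ Z^12.

The boundary map ∂_1: C_1 → C_0 maps an edge to its endpoints' difference, ∂[p,q] = q − p. For instance
  ∂[v_5,v_6] = [v_6] − [v_5].
This gives a 7×18 integer matrix of rank 6; reducing to Smith normal form yields diagonal entries (1,1,1,1,1,1).

Boundary ∂_2: C_2 → C_1 maps a triangle to the signed sum of its edges. For instance
  ∂[v_0,v_1,v_6] = [v_1,v_6] − [v_0,v_6] + [v_0,v_1],
  ∂[v_0,v_1,v_3] = [v_1,v_3] − [v_0,v_3] + [v_0,v_1].
The resulting 18×12 matrix has rank 12, and its Smith normal form has invariant factors (1,1,1,1,1,1,1,1,1,1,1,2).

Computing H_k = (kernel of ∂_k) / (image of ∂_{k+1}):

  H_1: rank ker ∂_1 − rank ∂_2 = (18 − 6) − 12 = 0, and ∂_2 has invariant factor 2 > 1, so H_1 ≅ Z/2Z.

H_1 = Z/2Z.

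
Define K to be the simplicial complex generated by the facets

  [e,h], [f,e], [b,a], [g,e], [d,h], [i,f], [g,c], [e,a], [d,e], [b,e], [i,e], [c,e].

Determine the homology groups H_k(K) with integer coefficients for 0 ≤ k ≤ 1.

H_0 ≅ Z,  H_1 ≅ Z^4.

We work with the vertex ordering a < b < c < d < e < f < g < h < i. The simplices of K, each written with vertices in increasing order, are:

  0-simplices (9): a, b, c, d, e, f, g, h, i
  1-simplices (12): ab, ae, be, ce, cg, de, dh, ef, eg, eh, ei, fi

giving chain groups C_0 ≅ Z^9, C_1 ≅ Z^12.

Boundary ∂_1: C_1 → C_0 is given by ∂[p,q] = [q] − [p].
The resulting 9×12 matrix has rank 8, and its Smith normal form has invariant factors (1,1,1,1,1,1,1,1).

Reading off H_k = ker ∂_k / im ∂_{k+1}:

  H_0: rank C_0 − rank ∂_1 = 9 − 8 = 1, and the invariant factors of ∂_1 are all 1, so H_0 ≅ Z.
  H_1: rank ker ∂_1 − rank ∂_2 = (12 − 8) − 0 = 4, and there is no ∂_2, so H_1 ≅ Z^4.

As a check, the Euler characteristic is 9 − 12 = -3, which agrees with 1 − 4 = -3.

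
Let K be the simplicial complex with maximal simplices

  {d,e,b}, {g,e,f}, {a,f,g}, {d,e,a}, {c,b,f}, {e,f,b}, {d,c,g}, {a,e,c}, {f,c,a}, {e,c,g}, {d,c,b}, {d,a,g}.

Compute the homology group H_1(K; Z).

Fix the vertex order a < b < c < d < e < f < g and write every simplex with vertices in increasing order. Then dim K = 2 and the simplices of K are:

  0-simplices (7): a, b, c, d, e, f, g
  1-simplices (18): ac, ad, ae, af, ag, bc, bd, be, bf, cd, ce, cf, cg, de, dg, ef, eg, fg
  2-simplices (12): ace, acf, ade, adg, afg, bcd, bcf, bde, bef, cdg, ceg, efg

so the chain groups are C_0 ≅ Z^7, C_1 ≅ Z^18, C_2 ≅ Z^12.

Boundary ∂_1: C_1 → C_0 maps an edge to its endpoints' difference, ∂[p,q] = q − p.
As a 7×18 matrix over Z this has rank 6, with invariant factors (1,1,1,1,1,1).

Boundary ∂_2: C_2 → C_1 maps a triangle to the signed sum of its edges. For instance
  ∂acf = cf − af + ac,
  ∂bef = ef − bf + be.
As a 18×12 matrix over Z this has rank 12, with invariant factors (1,1,1,1,1,1,1,1,1,1,1,2).

Computing H_k = (kernel of ∂_k) / (image of ∂_{k+1}):

  H_1: rank ker ∂_1 − rank ∂_2 = (18 − 6) − 12 = 0, and ∂_2 has invariant factor 2 > 1, so H_1 = Z/2.

H_1 = Z/2.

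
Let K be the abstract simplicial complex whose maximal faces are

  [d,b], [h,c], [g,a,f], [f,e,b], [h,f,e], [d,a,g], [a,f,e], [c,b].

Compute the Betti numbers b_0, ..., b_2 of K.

b_0 = 1, b_1 = 2, b_2 = 0.

K has 8 vertices, 14 edges, 5 triangles.
rank ∂_0 = 0, rank ∂_1 = 7 ⇒ b_0 = 8 − 0 − 7 = 1; all invariant factors of ∂_1 are 1 so no torsion. So H_0 = Z.
rank ∂_1 = 7, rank ∂_2 = 5 ⇒ b_1 = 14 − 7 − 5 = 2; all invariant factors of ∂_2 are 1 so no torsion. So H_1 = Z^2.
rank ∂_2 = 5, rank ∂_3 = 0 ⇒ b_2 = 5 − 5 − 0 = 0. So H_2 = 0.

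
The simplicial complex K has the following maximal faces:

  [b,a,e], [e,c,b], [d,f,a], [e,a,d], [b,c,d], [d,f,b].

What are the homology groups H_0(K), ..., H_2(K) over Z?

K has 6 vertices, 12 edges, 6 triangles.
rank ∂_0 = 0, rank ∂_1 = 5 ⇒ b_0 = 6 − 0 − 5 = 1; all invariant factors of ∂_1 are 1 so no torsion. So H_0 = Z.
rank ∂_1 = 5, rank ∂_2 = 6 ⇒ b_1 = 12 − 5 − 6 = 1; all invariant factors of ∂_2 are 1 so no torsion. So H_1 = Z.
rank ∂_2 = 6, rank ∂_3 = 0 ⇒ b_2 = 6 − 6 − 0 = 0. So H_2 = 0.

H_0 = Z,  H_1 = Z,  H_2 = 0.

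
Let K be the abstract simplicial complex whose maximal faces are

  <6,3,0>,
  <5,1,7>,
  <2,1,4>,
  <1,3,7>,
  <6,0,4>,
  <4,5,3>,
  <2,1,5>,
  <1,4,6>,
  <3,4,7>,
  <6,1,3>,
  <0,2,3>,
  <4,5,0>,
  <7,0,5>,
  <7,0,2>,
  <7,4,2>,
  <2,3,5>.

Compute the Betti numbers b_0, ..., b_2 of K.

Fix the vertex order 0 < 1 < 2 < 3 < 4 < 5 < 6 < 7 and write every simplex with vertices in increasing order. Then dim K = 2 and the simplices of K are:

  0-simplices (8): [0], [1], [2], [3], [4], [5], [6], [7]
  1-simplices (24): (24 of them)
  2-simplices (16): [0,2,3], [0,2,7], [0,3,6], [0,4,5], [0,4,6], [0,5,7], [1,2,4], [1,2,5], [1,3,6], [1,3,7], [1,4,6], [1,5,7], [2,3,5], [2,4,7], [3,4,5], [3,4,7]

giving chain groups C_0 ≅ Z^8, C_1 ≅ Z^24, C_2 ≅ Z^16.

The boundary map ∂_1: C_1 → C_0 maps an edge to its endpoints' difference, ∂[p,q] = q − p. For instance
  ∂[2,3] = [3] − [2].
The 8×24 boundary matrix has rank 7 and Smith normal form diag(1,1,1,1,1,1,1).

The boundary map ∂_2: C_2 → C_1 acts by ∂[p,q,r] = [q,r] − [p,r] + [p,q]. For instance
  ∂[1,5,7] = [5,7] − [1,7] + [1,5],
  ∂[3,4,5] = [4,5] − [3,5] + [3,4].
The resulting 24×16 matrix has rank 15, and its Smith normal form has invariant factors (1,1,1,1,1,1,1,1,1,1,1,1,1,1,1).

Computing H_k = (kernel of ∂_k) / (image of ∂_{k+1}):

  H_0: rank C_0 − rank ∂_1 = 8 − 7 = 1, and the invariant factors of ∂_1 are all 1, so H_0 = Z.
  H_1: rank ker ∂_1 − rank ∂_2 = (24 − 7) − 15 = 2, and the invariant factors of ∂_2 are all 1, so H_1 = Z^2.
  H_2: rank ker ∂_2 − rank ∂_3 = (16 − 15) − 0 = 1, and there is no ∂_3, so H_2 = Z.

(K is a triangulation of the torus T^2.)

Hence the Betti numbers are b_0 = 1, b_1 = 2, b_2 = 1.

b_0 = 1, b_1 = 2, b_2 = 1.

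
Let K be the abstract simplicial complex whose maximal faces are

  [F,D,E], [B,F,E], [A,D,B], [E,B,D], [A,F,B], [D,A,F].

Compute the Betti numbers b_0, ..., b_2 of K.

K has 5 vertices, 9 edges, 6 triangles.
rank ∂_0 = 0, rank ∂_1 = 4 ⇒ b_0 = 5 − 0 − 4 = 1; all invariant factors of ∂_1 are 1 so no torsion. So H_0 ≅ Z.
rank ∂_1 = 4, rank ∂_2 = 5 ⇒ b_1 = 9 − 4 − 5 = 0; all invariant factors of ∂_2 are 1 so no torsion. So H_1 ≅ 0.
rank ∂_2 = 5, rank ∂_3 = 0 ⇒ b_2 = 6 − 5 − 0 = 1. So H_2 ≅ Z.

b_0 = 1, b_1 = 0, b_2 = 1.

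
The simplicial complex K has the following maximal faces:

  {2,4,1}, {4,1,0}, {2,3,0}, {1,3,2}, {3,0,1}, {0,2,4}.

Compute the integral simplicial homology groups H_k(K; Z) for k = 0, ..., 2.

H_0 = Z,  H_1 = 0,  H_2 = Z.

Fix the vertex order 0 < 1 < 2 < 3 < 4 and write every simplex with vertices in increasing order. Then dim K = 2 and the simplices of K are:

  0-simplices (5): [0], [1], [2], [3], [4]
  1-simplices (9): [0,1], [0,2], [0,3], [0,4], [1,2], [1,3], [1,4], [2,3], [2,4]
  2-simplices (6): [0,1,3], [0,1,4], [0,2,3], [0,2,4], [1,2,3], [1,2,4]

Hence C_0 ≅ Z^5, C_1 ≅ Z^9, C_2 ≅ Z^6.

∂_1: C_1 → C_0 maps an edge to its endpoints' difference, ∂[p,q] = q − p.
This gives a 5×9 integer matrix of rank 4; reducing to Smith normal form yields diagonal entries (1,1,1,1).

Boundary ∂_2: C_2 → C_1 maps a triangle to the signed sum of its edges. For instance
  ∂[0,2,4] = [2,4] − [0,4] + [0,2],
  ∂[0,1,4] = [1,4] − [0,4] + [0,1].
The 9×6 boundary matrix has rank 5 and Smith normal form diag(1,1,1,1,1).

From H_k ≅ ker(∂_k) / im(∂_{k+1}) we obtain:

  H_0: rank C_0 − rank ∂_1 = 5 − 4 = 1, and the invariant factors of ∂_1 are all 1, so H_0 ≅ Z.
  H_1: rank ker ∂_1 − rank ∂_2 = (9 − 4) − 5 = 0, and the invariant factors of ∂_2 are all 1, so H_1 ≅ 0.
  H_2: rank ker ∂_2 − rank ∂_3 = (6 − 5) − 0 = 1, and there is no ∂_3, so H_2 ≅ Z.

As a check, the Euler characteristic is 5 − 9 + 6 = 2, which agrees with 1 − 0 + 1 = 2.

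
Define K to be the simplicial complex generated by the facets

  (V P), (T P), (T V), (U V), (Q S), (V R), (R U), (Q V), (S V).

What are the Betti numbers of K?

b_0 = 1, b_1 = 3.

K has 7 vertices, 9 edges.
rank ∂_0 = 0, rank ∂_1 = 6 ⇒ b_0 = 7 − 0 − 6 = 1; all invariant factors of ∂_1 are 1 so no torsion. So H_0 = Z.
rank ∂_1 = 6, rank ∂_2 = 0 ⇒ b_1 = 9 − 6 − 0 = 3. So H_1 = Z^3.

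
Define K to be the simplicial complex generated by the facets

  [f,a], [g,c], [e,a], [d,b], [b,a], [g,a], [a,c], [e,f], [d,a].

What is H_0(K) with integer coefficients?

K has 7 vertices, 9 edges.
rank ∂_0 = 0, rank ∂_1 = 6 ⇒ b_0 = 7 − 0 − 6 = 1; all invariant factors of ∂_1 are 1 so no torsion. So H_0 ≅ Z.

H_0 ≅ Z.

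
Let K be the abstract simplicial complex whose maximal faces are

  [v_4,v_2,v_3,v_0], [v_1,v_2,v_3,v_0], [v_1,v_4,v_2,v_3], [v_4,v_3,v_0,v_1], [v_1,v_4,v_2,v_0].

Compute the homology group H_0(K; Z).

Fix the vertex order v_0 < v_1 < v_2 < v_3 < v_4 and write every simplex with vertices in increasing order. Then dim K = 3 and the simplices of K are:

  0-simplices (5): [v_0], [v_1], [v_2], [v_3], [v_4]
  1-simplices (10): [v_0,v_1], [v_0,v_2], [v_0,v_3], [v_0,v_4], [v_1,v_2], [v_1,v_3], [v_1,v_4], [v_2,v_3], [v_2,v_4], [v_3,v_4]
  2-simplices (10): [v_0,v_1,v_2], [v_0,v_1,v_3], [v_0,v_1,v_4], [v_0,v_2,v_3], [v_0,v_2,v_4], [v_0,v_3,v_4], [v_1,v_2,v_3], [v_1,v_2,v_4], [v_1,v_3,v_4], [v_2,v_3,v_4]
  3-simplices (5): [v_0,v_1,v_2,v_3], [v_0,v_1,v_2,v_4], [v_0,v_1,v_3,v_4], [v_0,v_2,v_3,v_4], [v_1,v_2,v_3,v_4]

so the chain groups are C_0 ≅ Z^5, C_1 ≅ Z^10, C_2 ≅ Z^10, C_3 ≅ Z^5.

∂_1: C_1 → C_0 maps an edge to its endpoints' difference, ∂[p,q] = q − p. For instance
  ∂[v_3,v_4] = [v_4] − [v_3].
The 5×10 boundary matrix has rank 4 and Smith normal form diag(1,1,1,1).

∂_2: C_2 → C_1 acts by ∂[p,q,r] = [q,r] − [p,r] + [p,q]. For instance
  ∂[v_0,v_2,v_4] = [v_2,v_4] − [v_0,v_4] + [v_0,v_2],
  ∂[v_0,v_1,v_2] = [v_1,v_2] − [v_0,v_2] + [v_0,v_1].
The resulting 10×10 matrix has rank 6, and its Smith normal form has invariant factors (1,1,1,1,1,1).

The boundary map ∂_3: C_3 → C_2 sends each 3-simplex σ to the alternating sum Σ_i (−1)^i (σ with its i-th vertex removed). For instance
  ∂[v_1,v_2,v_3,v_4] = [v_2,v_3,v_4] − [v_1,v_3,v_4] + [v_1,v_2,v_4] − [v_1,v_2,v_3],
  ∂[v_0,v_1,v_2,v_3] = [v_1,v_2,v_3] − [v_0,v_2,v_3] + [v_0,v_1,v_3] − [v_0,v_1,v_2].
As a 10×5 matrix over Z this has rank 4, with invariant factors (1,1,1,1).

Computing H_k = (kernel of ∂_k) / (image of ∂_{k+1}):

  H_0: rank C_0 − rank ∂_1 = 5 − 4 = 1, and the invariant factors of ∂_1 are all 1, so H_0 = Z.

(K is a triangulation of the 3-sphere S^3.)

H_0 ≅ Z.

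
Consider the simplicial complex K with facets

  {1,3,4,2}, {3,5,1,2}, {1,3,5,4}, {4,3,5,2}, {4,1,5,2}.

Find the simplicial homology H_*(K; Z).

H_0 = Z,  H_1 = 0,  H_2 = 0,  H_3 = Z.

K has 5 vertices, 10 edges, 10 triangles, 5 3-simplices.
rank ∂_0 = 0, rank ∂_1 = 4 ⇒ b_0 = 5 − 0 − 4 = 1; all invariant factors of ∂_1 are 1 so no torsion. So H_0 ≅ Z.
rank ∂_1 = 4, rank ∂_2 = 6 ⇒ b_1 = 10 − 4 − 6 = 0; all invariant factors of ∂_2 are 1 so no torsion. So H_1 ≅ 0.
rank ∂_2 = 6, rank ∂_3 = 4 ⇒ b_2 = 10 − 6 − 4 = 0; all invariant factors of ∂_3 are 1 so no torsion. So H_2 ≅ 0.
rank ∂_3 = 4, rank ∂_4 = 0 ⇒ b_3 = 5 − 4 − 0 = 1. So H_3 ≅ Z.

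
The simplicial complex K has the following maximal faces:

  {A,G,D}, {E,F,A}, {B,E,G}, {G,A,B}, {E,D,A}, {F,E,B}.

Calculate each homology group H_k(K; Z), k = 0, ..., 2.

We work with the vertex ordering A < B < D < E < F < G. The simplices of K, each written with vertices in increasing order, are:

  0-simplices (6): A, B, D, E, F, G
  1-simplices (12): AB, AD, AE, AF, AG, BE, BF, BG, DE, DG, EF, EG
  2-simplices (6): ABG, ADE, ADG, AEF, BEF, BEG

Hence C_0 ≅ Z^6, C_1 ≅ Z^12, C_2 ≅ Z^6.

The boundary map ∂_1: C_1 → C_0 is given by ∂[p,q] = [q] − [p].
This gives a 6×12 integer matrix of rank 5; reducing to Smith normal form yields diagonal entries (1,1,1,1,1).

∂_2: C_2 → C_1 acts by ∂[p,q,r] = [q,r] − [p,r] + [p,q]. For instance
  ∂BEG = EG − BG + BE,
  ∂ABG = BG − AG + AB.
This gives a 12×6 integer matrix of rank 6; reducing to Smith normal form yields diagonal entries (1,1,1,1,1,1).

Reading off H_k = ker ∂_k / im ∂_{k+1}:

  H_0: rank C_0 − rank ∂_1 = 6 − 5 = 1, and the invariant factors of ∂_1 are all 1, so H_0 = Z.
  H_1: rank ker ∂_1 − rank ∂_2 = (12 − 5) − 6 = 1, and the invariant factors of ∂_2 are all 1, so H_1 = Z.
  H_2: rank ker ∂_2 − rank ∂_3 = (6 − 6) − 0 = 0, and there is no ∂_3, so H_2 = 0.

As a check, the Euler characteristic is 6 − 12 + 6 = 0, which agrees with 1 − 1 + 0 = 0.

H_0 ≅ Z,  H_1 ≅ Z,  H_2 = 0.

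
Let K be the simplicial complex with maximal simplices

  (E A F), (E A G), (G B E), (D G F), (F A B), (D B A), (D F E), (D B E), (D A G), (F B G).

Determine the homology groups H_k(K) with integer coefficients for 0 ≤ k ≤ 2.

H_0 ≅ Z,  H_1 ≅ Z/2,  H_2 = 0.

Order the vertices as A < B < D < E < F < G. Listing each simplex with vertices in this order, K has dimension 2 with simplices:

  0-simplices (6): A, B, D, E, F, G
  1-simplices (15): AB, AD, AE, AF, AG, BD, BE, BF, BG, DE, DF, DG, EF, EG, FG
  2-simplices (10): ABD, ABF, ADG, AEF, AEG, BDE, BEG, BFG, DEF, DFG

so the chain groups are C_0 ≅ Z^6, C_1 ≅ Z^15, C_2 ≅ Z^10.

The boundary map ∂_1: C_1 → C_0 maps an edge to its endpoints' difference, ∂[p,q] = q − p. For instance
  ∂EG = G − E.
The resulting 6×15 matrix has rank 5, and its Smith normal form has invariant factors (1,1,1,1,1).

The boundary map ∂_2: C_2 → C_1 maps a triangle to the signed sum of its edges. For instance
  ∂BDE = DE − BE + BD,
  ∂AEF = EF − AF + AE.
This gives a 15×10 integer matrix of rank 10; reducing to Smith normal form yields diagonal entries (1,1,1,1,1,1,1,1,1,2).

Now H_k = ker ∂_k / im ∂_{k+1}, so:

  H_0: rank C_0 − rank ∂_1 = 6 − 5 = 1, and the invariant factors of ∂_1 are all 1, so H_0 ≅ Z.
  H_1: rank ker ∂_1 − rank ∂_2 = (15 − 5) − 10 = 0, and ∂_2 has invariant factor 2 > 1, so H_1 ≅ Z/2.
  H_2: rank ker ∂_2 − rank ∂_3 = (10 − 10) − 0 = 0, and there is no ∂_3, so H_2 ≅ 0.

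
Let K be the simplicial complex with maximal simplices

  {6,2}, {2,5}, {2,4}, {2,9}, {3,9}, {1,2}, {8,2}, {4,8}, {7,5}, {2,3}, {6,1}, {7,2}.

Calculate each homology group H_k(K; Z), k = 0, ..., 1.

Take the total order 1 < 2 < 3 < 4 < 5 < 6 < 7 < 8 < 9 on the vertex set. Then K (dimension 1) consists of the simplices:

  0-simplices (9): [1], [2], [3], [4], [5], [6], [7], [8], [9]
  1-simplices (12): [1,2], [1,6], [2,3], [2,4], [2,5], [2,6], [2,7], [2,8], [2,9], [3,9], [4,8], [5,7]

giving chain groups C_0 ≅ Z^9, C_1 ≅ Z^12.

∂_1: C_1 → C_0 sends each edge [p,q] (with p < q) to q − p. For instance
  ∂[2,9] = [9] − [2].
This gives a 9×12 integer matrix of rank 8; reducing to Smith normal form yields diagonal entries (1,1,1,1,1,1,1,1).

Computing H_k = (kernel of ∂_k) / (image of ∂_{k+1}):

  H_0: rank C_0 − rank ∂_1 = 9 − 8 = 1, and the invariant factors of ∂_1 are all 1, so H_0 ≅ Z.
  H_1: rank ker ∂_1 − rank ∂_2 = (12 − 8) − 0 = 4, and there is no ∂_2, so H_1 ≅ Z^4.

As a check, the Euler characteristic is 9 − 12 = -3, which agrees with 1 − 4 = -3.

H_0 = Z,  H_1 = Z^4.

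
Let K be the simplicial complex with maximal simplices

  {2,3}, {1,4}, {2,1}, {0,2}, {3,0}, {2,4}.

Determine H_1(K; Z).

H_1 = Z^2.

Fix the vertex order 0 < 1 < 2 < 3 < 4 and write every simplex with vertices in increasing order. Then dim K = 1 and the simplices of K are:

  0-simplices (5): [0], [1], [2], [3], [4]
  1-simplices (6): [0,2], [0,3], [1,2], [1,4], [2,3], [2,4]

Hence C_0 ≅ Z^5, C_1 ≅ Z^6.

Boundary ∂_1: C_1 → C_0 maps an edge to its endpoints' difference, ∂[p,q] = q − p. For instance
  ∂[0,2] = [2] − [0].
The resulting 5×6 matrix has rank 4, and its Smith normal form has invariant factors (1,1,1,1).

Computing H_k = (kernel of ∂_k) / (image of ∂_{k+1}):

  H_1: rank ker ∂_1 − rank ∂_2 = (6 − 4) − 0 = 2, and there is no ∂_2, so H_1 = Z^2.

(K is a triangulation of a wedge of 2 circles.)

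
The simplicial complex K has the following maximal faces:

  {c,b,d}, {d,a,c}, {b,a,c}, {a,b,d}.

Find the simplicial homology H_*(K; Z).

Order the vertices as a < b < c < d. Listing each simplex with vertices in this order, K has dimension 2 with simplices:

  0-simplices (4): a, b, c, d
  1-simplices (6): ab, ac, ad, bc, bd, cd
  2-simplices (4): abc, abd, acd, bcd

Hence C_0 ≅ Z^4, C_1 ≅ Z^6, C_2 ≅ Z^4.

The boundary map ∂_1: C_1 → C_0 maps an edge to its endpoints' difference, ∂[p,q] = q − p.
The resulting 4×6 matrix has rank 3, and its Smith normal form has invariant factors (1,1,1).

The boundary map ∂_2: C_2 → C_1 sends each 2-simplex [p,q,r] to [q,r] − [p,r] + [p,q]. For instance
  ∂bcd = cd − bd + bc,
  ∂abc = bc − ac + ab.
As a 6×4 matrix over Z this has rank 3, with invariant factors (1,1,1).

From H_k ≅ ker(∂_k) / im(∂_{k+1}) we obtain:

  H_0: rank C_0 − rank ∂_1 = 4 − 3 = 1, and the invariant factors of ∂_1 are all 1, so H_0 = Z.
  H_1: rank ker ∂_1 − rank ∂_2 = (6 − 3) − 3 = 0, and the invariant factors of ∂_2 are all 1, so H_1 = 0.
  H_2: rank ker ∂_2 − rank ∂_3 = (4 − 3) − 0 = 1, and there is no ∂_3, so H_2 = Z.

H_0 = Z,  H_1 = 0,  H_2 = Z.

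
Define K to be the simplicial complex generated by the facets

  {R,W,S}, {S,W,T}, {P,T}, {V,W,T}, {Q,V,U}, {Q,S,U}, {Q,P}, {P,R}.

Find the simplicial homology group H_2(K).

Take the total order P < Q < R < S < T < U < V < W on the vertex set. Then K (dimension 2) consists of the simplices:

  0-simplices (8): P, Q, R, S, T, U, V, W
  1-simplices (15): PQ, PR, PT, QS, QU, QV, RS, RW, ST, SU, SW, TV, TW, UV, VW
  2-simplices (5): QSU, QUV, RSW, STW, TVW

giving chain groups C_0 ≅ Z^8, C_1 ≅ Z^15, C_2 ≅ Z^5.

∂_1: C_1 → C_0 maps an edge to its endpoints' difference, ∂[p,q] = q − p.
The resulting 8×15 matrix has rank 7, and its Smith normal form has invariant factors (1,1,1,1,1,1,1).

The boundary map ∂_2: C_2 → C_1 acts by ∂[p,q,r] = [q,r] − [p,r] + [p,q]. For instance
  ∂RSW = SW − RW + RS,
  ∂QUV = UV − QV + QU.
As a 15×5 matrix over Z this has rank 5, with invariant factors (1,1,1,1,1).

Reading off H_k = ker ∂_k / im ∂_{k+1}:

  H_2: rank ker ∂_2 − rank ∂_3 = (5 − 5) − 0 = 0, and there is no ∂_3, so H_2 ≅ 0.

H_2 ≅ 0.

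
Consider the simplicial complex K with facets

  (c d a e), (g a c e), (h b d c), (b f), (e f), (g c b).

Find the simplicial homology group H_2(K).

Fix the vertex order a < b < c < d < e < f < g < h and write every simplex with vertices in increasing order. Then dim K = 3 and the simplices of K are:

  0-simplices (8): a, b, c, d, e, f, g, h
  1-simplices (17): ac, ad, ae, ag, bc, bd, bf, bg, bh, cd, ce, cg, ch, de, dh, ef, eg
  2-simplices (12): acd, ace, acg, ade, aeg, bcd, bcg, bch, bdh, cde, cdh, ceg
  3-simplices (3): acde, aceg, bcdh

giving chain groups C_0 ≅ Z^8, C_1 ≅ Z^17, C_2 ≅ Z^12, C_3 ≅ Z^3.

Boundary ∂_1: C_1 → C_0 is given by ∂[p,q] = [q] − [p].
The resulting 8×17 matrix has rank 7, and its Smith normal form has invariant factors (1,1,1,1,1,1,1).

The boundary map ∂_2: C_2 → C_1 maps a triangle to the signed sum of its edges. For instance
  ∂acd = cd − ad + ac,
  ∂aeg = eg − ag + ae.
The resulting 17×12 matrix has rank 9, and its Smith normal form has invariant factors (1,1,1,1,1,1,1,1,1).

The boundary map ∂_3: C_3 → C_2 sends each 3-simplex σ to the alternating sum Σ_i (−1)^i (σ with its i-th vertex removed). For instance
  ∂bcdh = cdh − bdh + bch − bcd,
  ∂aceg = ceg − aeg + acg − ace.
As a 12×3 matrix over Z this has rank 3, with invariant factors (1,1,1).

Computing H_k = (kernel of ∂_k) / (image of ∂_{k+1}):

  H_2: rank ker ∂_2 − rank ∂_3 = (12 − 9) − 3 = 0, and the invariant factors of ∂_3 are all 1, so H_2 = 0.

H_2 = 0.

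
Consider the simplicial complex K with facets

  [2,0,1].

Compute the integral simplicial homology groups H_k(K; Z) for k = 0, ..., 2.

H_0 ≅ Z,  H_1 = 0,  H_2 = 0.

Take the total order 0 < 1 < 2 on the vertex set. Then K (dimension 2) consists of the simplices:

  0-simplices (3): [0], [1], [2]
  1-simplices (3): [0,1], [0,2], [1,2]
  2-simplices (1): [0,1,2]

so the chain groups are C_0 ≅ Z^3, C_1 ≅ Z^3, C_2 ≅ Z^1.

The boundary map ∂_1: C_1 → C_0 sends each edge [p,q] (with p < q) to q − p.
The resulting 3×3 matrix has rank 2, and its Smith normal form has invariant factors (1,1).

∂_2: C_2 → C_1 acts by ∂[p,q,r] = [q,r] − [p,r] + [p,q]. For instance
  ∂[0,1,2] = [1,2] − [0,2] + [0,1].
This gives a 3×1 integer matrix of rank 1; reducing to Smith normal form yields diagonal entries (1).

From H_k ≅ ker(∂_k) / im(∂_{k+1}) we obtain:

  H_0: rank C_0 − rank ∂_1 = 3 − 2 = 1, and the invariant factors of ∂_1 are all 1, so H_0 = Z.
  H_1: rank ker ∂_1 − rank ∂_2 = (3 − 2) − 1 = 0, and the invariant factors of ∂_2 are all 1, so H_1 = 0.
  H_2: rank ker ∂_2 − rank ∂_3 = (1 − 1) − 0 = 0, and there is no ∂_3, so H_2 = 0.

As a check, the Euler characteristic is 3 − 3 + 1 = 1, which agrees with 1 − 0 + 0 = 1.
(K is a triangulation of the 2-simplex.)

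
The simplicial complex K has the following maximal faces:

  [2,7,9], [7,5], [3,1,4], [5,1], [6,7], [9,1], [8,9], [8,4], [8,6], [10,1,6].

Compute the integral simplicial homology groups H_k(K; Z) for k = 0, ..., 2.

We work with the vertex ordering 1 < 2 < 3 < 4 < 5 < 6 < 7 < 8 < 9 < 10. The simplices of K, each written with vertices in increasing order, are:

  0-simplices (10): [1], [2], [3], [4], [5], [6], [7], [8], [9], [10]
  1-simplices (16): [1,3], [1,4], [1,5], [1,6], [1,9], [1,10], [2,7], [2,9], [3,4], [4,8], [5,7], [6,7], [6,8], [6,10], [7,9], [8,9]
  2-simplices (3): [1,3,4], [1,6,10], [2,7,9]

giving chain groups C_0 ≅ Z^10, C_1 ≅ Z^16, C_2 ≅ Z^3.

∂_1: C_1 → C_0 is given by ∂[p,q] = [q] − [p].
This gives a 10×16 integer matrix of rank 9; reducing to Smith normal form yields diagonal entries (1,1,1,1,1,1,1,1,1).

Boundary ∂_2: C_2 → C_1 sends each 2-simplex [p,q,r] to [q,r] − [p,r] + [p,q]. For instance
  ∂[1,6,10] = [6,10] − [1,10] + [1,6],
  ∂[2,7,9] = [7,9] − [2,9] + [2,7].
This gives a 16×3 integer matrix of rank 3; reducing to Smith normal form yields diagonal entries (1,1,1).

Reading off H_k = ker ∂_k / im ∂_{k+1}:

  H_0: rank C_0 − rank ∂_1 = 10 − 9 = 1, and the invariant factors of ∂_1 are all 1, so H_0 = Z.
  H_1: rank ker ∂_1 − rank ∂_2 = (16 − 9) − 3 = 4, and the invariant factors of ∂_2 are all 1, so H_1 = Z^4.
  H_2: rank ker ∂_2 − rank ∂_3 = (3 − 3) − 0 = 0, and there is no ∂_3, so H_2 = 0.

H_0 = Z,  H_1 = Z^4,  H_2 = 0.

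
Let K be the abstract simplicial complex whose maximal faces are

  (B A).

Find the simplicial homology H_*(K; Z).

H_0 ≅ Z,  H_1 = 0.

Take the total order A < B on the vertex set. Then K (dimension 1) consists of the simplices:

  0-simplices (2): A, B
  1-simplices (1): AB

giving chain groups C_0 ≅ Z^2, C_1 ≅ Z^1.

∂_1: C_1 → C_0 is given by ∂[p,q] = [q] − [p]. For instance
  ∂AB = B − A.
As a 2×1 matrix over Z this has rank 1, with invariant factors (1).

Reading off H_k = ker ∂_k / im ∂_{k+1}:

  H_0: rank C_0 − rank ∂_1 = 2 − 1 = 1, and the invariant factors of ∂_1 are all 1, so H_0 = Z.
  H_1: rank ker ∂_1 − rank ∂_2 = (1 − 1) − 0 = 0, and there is no ∂_2, so H_1 = 0.

As a check, the Euler characteristic is 2 − 1 = 1, which agrees with 1 − 0 = 1.
(K is a triangulation of the 1-simplex.)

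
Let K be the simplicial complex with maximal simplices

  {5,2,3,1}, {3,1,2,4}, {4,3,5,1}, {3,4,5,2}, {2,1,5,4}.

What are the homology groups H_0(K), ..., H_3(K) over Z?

H_0 = Z,  H_1 = 0,  H_2 = 0,  H_3 = Z.

Take the total order 1 < 2 < 3 < 4 < 5 on the vertex set. Then K (dimension 3) consists of the simplices:

  0-simplices (5): [1], [2], [3], [4], [5]
  1-simplices (10): [1,2], [1,3], [1,4], [1,5], [2,3], [2,4], [2,5], [3,4], [3,5], [4,5]
  2-simplices (10): [1,2,3], [1,2,4], [1,2,5], [1,3,4], [1,3,5], [1,4,5], [2,3,4], [2,3,5], [2,4,5], [3,4,5]
  3-simplices (5): [1,2,3,4], [1,2,3,5], [1,2,4,5], [1,3,4,5], [2,3,4,5]

so the chain groups are C_0 ≅ Z^5, C_1 ≅ Z^10, C_2 ≅ Z^10, C_3 ≅ Z^5.

The boundary map ∂_1: C_1 → C_0 sends each edge [p,q] (with p < q) to q − p.
As a 5×10 matrix over Z this has rank 4, with invariant factors (1,1,1,1).

The boundary map ∂_2: C_2 → C_1 sends each 2-simplex [p,q,r] to [q,r] − [p,r] + [p,q]. For instance
  ∂[2,3,5] = [3,5] − [2,5] + [2,3],
  ∂[1,2,5] = [2,5] − [1,5] + [1,2].
The resulting 10×10 matrix has rank 6, and its Smith normal form has invariant factors (1,1,1,1,1,1).

The boundary map ∂_3: C_3 → C_2 sends each 3-simplex σ to the alternating sum Σ_i (−1)^i (σ with its i-th vertex removed). For instance
  ∂[2,3,4,5] = [3,4,5] − [2,4,5] + [2,3,5] − [2,3,4],
  ∂[1,2,3,5] = [2,3,5] − [1,3,5] + [1,2,5] − [1,2,3].
The 10×5 boundary matrix has rank 4 and Smith normal form diag(1,1,1,1).

Reading off H_k = ker ∂_k / im ∂_{k+1}:

  H_0: rank C_0 − rank ∂_1 = 5 − 4 = 1, and the invariant factors of ∂_1 are all 1, so H_0 ≅ Z.
  H_1: rank ker ∂_1 − rank ∂_2 = (10 − 4) − 6 = 0, and the invariant factors of ∂_2 are all 1, so H_1 ≅ 0.
  H_2: rank ker ∂_2 − rank ∂_3 = (10 − 6) − 4 = 0, and the invariant factors of ∂_3 are all 1, so H_2 ≅ 0.
  H_3: rank ker ∂_3 − rank ∂_4 = (5 − 4) − 0 = 1, and there is no ∂_4, so H_3 ≅ Z.

(K is a triangulation of the 3-sphere S^3.)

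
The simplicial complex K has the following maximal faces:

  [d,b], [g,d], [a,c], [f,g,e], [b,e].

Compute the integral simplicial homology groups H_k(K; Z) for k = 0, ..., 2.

K has 7 vertices, 7 edges, 1 triangle.
rank ∂_0 = 0, rank ∂_1 = 5 ⇒ b_0 = 7 − 0 − 5 = 2; all invariant factors of ∂_1 are 1 so no torsion. So H_0 = Z^2.
rank ∂_1 = 5, rank ∂_2 = 1 ⇒ b_1 = 7 − 5 − 1 = 1; all invariant factors of ∂_2 are 1 so no torsion. So H_1 = Z.
rank ∂_2 = 1, rank ∂_3 = 0 ⇒ b_2 = 1 − 1 − 0 = 0. So H_2 = 0.

H_0 = Z^2,  H_1 = Z,  H_2 = 0.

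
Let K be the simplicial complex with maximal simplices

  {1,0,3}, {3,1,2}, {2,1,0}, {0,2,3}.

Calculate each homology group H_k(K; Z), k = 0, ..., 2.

Order the vertices as 0 < 1 < 2 < 3. Listing each simplex with vertices in this order, K has dimension 2 with simplices:

  0-simplices (4): [0], [1], [2], [3]
  1-simplices (6): [0,1], [0,2], [0,3], [1,2], [1,3], [2,3]
  2-simplices (4): [0,1,2], [0,1,3], [0,2,3], [1,2,3]

so the chain groups are C_0 ≅ Z^4, C_1 ≅ Z^6, C_2 ≅ Z^4.

The boundary map ∂_1: C_1 → C_0 maps an edge to its endpoints' difference, ∂[p,q] = q − p.
The resulting 4×6 matrix has rank 3, and its Smith normal form has invariant factors (1,1,1).

Boundary ∂_2: C_2 → C_1 maps a triangle to the signed sum of its edges. For instance
  ∂[1,2,3] = [2,3] − [1,3] + [1,2],
  ∂[0,1,2] = [1,2] − [0,2] + [0,1].
The 6×4 boundary matrix has rank 3 and Smith normal form diag(1,1,1).

Reading off H_k = ker ∂_k / im ∂_{k+1}:

  H_0: rank C_0 − rank ∂_1 = 4 − 3 = 1, and the invariant factors of ∂_1 are all 1, so H_0 = Z.
  H_1: rank ker ∂_1 − rank ∂_2 = (6 − 3) − 3 = 0, and the invariant factors of ∂_2 are all 1, so H_1 = 0.
  H_2: rank ker ∂_2 − rank ∂_3 = (4 − 3) − 0 = 1, and there is no ∂_3, so H_2 = Z.

As a check, the Euler characteristic is 4 − 6 + 4 = 2, which agrees with 1 − 0 + 1 = 2.

H_0 = Z,  H_1 = 0,  H_2 = Z.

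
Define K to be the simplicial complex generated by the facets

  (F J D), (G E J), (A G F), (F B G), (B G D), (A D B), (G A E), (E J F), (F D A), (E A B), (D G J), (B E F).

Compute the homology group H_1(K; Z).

H_1 ≅ Z/2.

Fix the vertex order A < B < D < E < F < G < J and write every simplex with vertices in increasing order. Then dim K = 2 and the simplices of K are:

  0-simplices (7): A, B, D, E, F, G, J
  1-simplices (18): AB, AD, AE, AF, AG, BD, BE, BF, BG, DF, DG, DJ, EF, EG, EJ, FG, FJ, GJ
  2-simplices (12): ABD, ABE, ADF, AEG, AFG, BDG, BEF, BFG, DFJ, DGJ, EFJ, EGJ

giving chain groups C_0 ≅ Z^7, C_1 ≅ Z^18, C_2 ≅ Z^12.

∂_1: C_1 → C_0 is given by ∂[p,q] = [q] − [p]. For instance
  ∂AB = B − A.
The resulting 7×18 matrix has rank 6, and its Smith normal form has invariant factors (1,1,1,1,1,1).

The boundary map ∂_2: C_2 → C_1 maps a triangle to the signed sum of its edges. For instance
  ∂BFG = FG − BG + BF,
  ∂ABE = BE − AE + AB.
As a 18×12 matrix over Z this has rank 12, with invariant factors (1,1,1,1,1,1,1,1,1,1,1,2).

Now H_k = ker ∂_k / im ∂_{k+1}, so:

  H_1: rank ker ∂_1 − rank ∂_2 = (18 − 6) − 12 = 0, and ∂_2 has invariant factor 2 > 1, so H_1 = Z/2.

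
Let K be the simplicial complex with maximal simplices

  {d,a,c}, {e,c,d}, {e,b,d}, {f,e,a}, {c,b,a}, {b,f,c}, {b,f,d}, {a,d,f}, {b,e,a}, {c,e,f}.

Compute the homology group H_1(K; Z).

Fix the vertex order a < b < c < d < e < f and write every simplex with vertices in increasing order. Then dim K = 2 and the simplices of K are:

  0-simplices (6): a, b, c, d, e, f
  1-simplices (15): ab, ac, ad, ae, af, bc, bd, be, bf, cd, ce, cf, de, df, ef
  2-simplices (10): abc, abe, acd, adf, aef, bcf, bde, bdf, cde, cef

Hence C_0 ≅ Z^6, C_1 ≅ Z^15, C_2 ≅ Z^10.

Boundary ∂_1: C_1 → C_0 sends each edge [p,q] (with p < q) to q − p. For instance
  ∂ad = d − a.
The resulting 6×15 matrix has rank 5, and its Smith normal form has invariant factors (1,1,1,1,1).

Boundary ∂_2: C_2 → C_1 acts by ∂[p,q,r] = [q,r] − [p,r] + [p,q]. For instance
  ∂adf = df − af + ad,
  ∂abe = be − ae + ab.
This gives a 15×10 integer matrix of rank 10; reducing to Smith normal form yields diagonal entries (1,1,1,1,1,1,1,1,1,2).

Computing H_k = (kernel of ∂_k) / (image of ∂_{k+1}):

  H_1: rank ker ∂_1 − rank ∂_2 = (15 − 5) − 10 = 0, and ∂_2 has invariant factor 2 > 1, so H_1 ≅ Z/2Z.

(K is a triangulation of the real projective plane RP^2.)

H_1 = Z/2Z.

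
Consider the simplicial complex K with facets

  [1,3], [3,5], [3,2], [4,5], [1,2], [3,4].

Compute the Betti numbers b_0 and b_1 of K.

b_0 = 1, b_1 = 2.

We work with the vertex ordering 1 < 2 < 3 < 4 < 5. The simplices of K, each written with vertices in increasing order, are:

  0-simplices (5): [1], [2], [3], [4], [5]
  1-simplices (6): [1,2], [1,3], [2,3], [3,4], [3,5], [4,5]

Hence C_0 ≅ Z^5, C_1 ≅ Z^6.

Boundary ∂_1: C_1 → C_0 is given by ∂[p,q] = [q] − [p].
The resulting 5×6 matrix has rank 4, and its Smith normal form has invariant factors (1,1,1,1).

Reading off H_k = ker ∂_k / im ∂_{k+1}:

  H_0: rank C_0 − rank ∂_1 = 5 − 4 = 1, and the invariant factors of ∂_1 are all 1, so H_0 ≅ Z.
  H_1: rank ker ∂_1 − rank ∂_2 = (6 − 4) − 0 = 2, and there is no ∂_2, so H_1 ≅ Z^2.

As a check, the Euler characteristic is 5 − 6 = -1, which agrees with 1 − 2 = -1.
(K is a triangulation of a wedge of 2 circles.)

Hence the Betti numbers are b_0 = 1, b_1 = 2.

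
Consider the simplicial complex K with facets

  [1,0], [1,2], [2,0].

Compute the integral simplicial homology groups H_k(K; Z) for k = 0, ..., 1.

H_0 ≅ Z,  H_1 ≅ Z.

We work with the vertex ordering 0 < 1 < 2. The simplices of K, each written with vertices in increasing order, are:

  0-simplices (3): [0], [1], [2]
  1-simplices (3): [0,1], [0,2], [1,2]

Hence C_0 ≅ Z^3, C_1 ≅ Z^3.

Boundary ∂_1: C_1 → C_0 sends each edge [p,q] (with p < q) to q − p. For instance
  ∂[0,2] = [2] − [0].
As a 3×3 matrix over Z this has rank 2, with invariant factors (1,1).

Now H_k = ker ∂_k / im ∂_{k+1}, so:

  H_0: rank C_0 − rank ∂_1 = 3 − 2 = 1, and the invariant factors of ∂_1 are all 1, so H_0 = Z.
  H_1: rank ker ∂_1 − rank ∂_2 = (3 − 2) − 0 = 1, and there is no ∂_2, so H_1 = Z.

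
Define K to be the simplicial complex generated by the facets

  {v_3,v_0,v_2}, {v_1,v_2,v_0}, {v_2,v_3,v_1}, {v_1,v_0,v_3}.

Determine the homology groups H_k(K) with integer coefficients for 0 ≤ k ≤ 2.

We work with the vertex ordering v_0 < v_1 < v_2 < v_3. The simplices of K, each written with vertices in increasing order, are:

  0-simplices (4): [v_0], [v_1], [v_2], [v_3]
  1-simplices (6): [v_0,v_1], [v_0,v_2], [v_0,v_3], [v_1,v_2], [v_1,v_3], [v_2,v_3]
  2-simplices (4): [v_0,v_1,v_2], [v_0,v_1,v_3], [v_0,v_2,v_3], [v_1,v_2,v_3]

so the chain groups are C_0 ≅ Z^4, C_1 ≅ Z^6, C_2 ≅ Z^4.

Boundary ∂_1: C_1 → C_0 sends each edge [p,q] (with p < q) to q − p. For instance
  ∂[v_1,v_2] = [v_2] − [v_1].
The resulting 4×6 matrix has rank 3, and its Smith normal form has invariant factors (1,1,1).

The boundary map ∂_2: C_2 → C_1 maps a triangle to the signed sum of its edges. For instance
  ∂[v_1,v_2,v_3] = [v_2,v_3] − [v_1,v_3] + [v_1,v_2],
  ∂[v_0,v_2,v_3] = [v_2,v_3] − [v_0,v_3] + [v_0,v_2].
This gives a 6×4 integer matrix of rank 3; reducing to Smith normal form yields diagonal entries (1,1,1).

Now H_k = ker ∂_k / im ∂_{k+1}, so:

  H_0: rank C_0 − rank ∂_1 = 4 − 3 = 1, and the invariant factors of ∂_1 are all 1, so H_0 = Z.
  H_1: rank ker ∂_1 − rank ∂_2 = (6 − 3) − 3 = 0, and the invariant factors of ∂_2 are all 1, so H_1 = 0.
  H_2: rank ker ∂_2 − rank ∂_3 = (4 − 3) − 0 = 1, and there is no ∂_3, so H_2 = Z.

H_0 = Z,  H_1 = 0,  H_2 = Z.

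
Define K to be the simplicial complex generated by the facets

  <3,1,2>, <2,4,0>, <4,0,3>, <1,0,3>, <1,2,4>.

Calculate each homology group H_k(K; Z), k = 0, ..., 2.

H_0 = Z,  H_1 = Z,  H_2 = 0.

Order the vertices as 0 < 1 < 2 < 3 < 4. Listing each simplex with vertices in this order, K has dimension 2 with simplices:

  0-simplices (5): [0], [1], [2], [3], [4]
  1-simplices (10): [0,1], [0,2], [0,3], [0,4], [1,2], [1,3], [1,4], [2,3], [2,4], [3,4]
  2-simplices (5): [0,1,3], [0,2,4], [0,3,4], [1,2,3], [1,2,4]

Hence C_0 ≅ Z^5, C_1 ≅ Z^10, C_2 ≅ Z^5.

The boundary map ∂_1: C_1 → C_0 maps an edge to its endpoints' difference, ∂[p,q] = q − p.
The 5×10 boundary matrix has rank 4 and Smith normal form diag(1,1,1,1).

∂_2: C_2 → C_1 sends each 2-simplex [p,q,r] to [q,r] − [p,r] + [p,q]. For instance
  ∂[0,1,3] = [1,3] − [0,3] + [0,1],
  ∂[1,2,3] = [2,3] − [1,3] + [1,2].
The resulting 10×5 matrix has rank 5, and its Smith normal form has invariant factors (1,1,1,1,1).

Reading off H_k = ker ∂_k / im ∂_{k+1}:

  H_0: rank C_0 − rank ∂_1 = 5 − 4 = 1, and the invariant factors of ∂_1 are all 1, so H_0 = Z.
  H_1: rank ker ∂_1 − rank ∂_2 = (10 − 4) − 5 = 1, and the invariant factors of ∂_2 are all 1, so H_1 = Z.
  H_2: rank ker ∂_2 − rank ∂_3 = (5 − 5) − 0 = 0, and there is no ∂_3, so H_2 = 0.

As a check, the Euler characteristic is 5 − 10 + 5 = 0, which agrees with 1 − 1 + 0 = 0.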